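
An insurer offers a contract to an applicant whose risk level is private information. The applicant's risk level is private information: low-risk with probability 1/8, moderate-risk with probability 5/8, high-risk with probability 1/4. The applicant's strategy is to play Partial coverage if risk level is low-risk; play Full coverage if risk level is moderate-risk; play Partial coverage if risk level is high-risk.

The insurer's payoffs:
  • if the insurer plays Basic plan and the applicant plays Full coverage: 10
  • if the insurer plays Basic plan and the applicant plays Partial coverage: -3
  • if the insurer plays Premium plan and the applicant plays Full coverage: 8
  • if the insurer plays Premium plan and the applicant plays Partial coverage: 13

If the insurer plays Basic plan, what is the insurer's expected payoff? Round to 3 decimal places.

E[Basic plan] = 1/8·(-3) + 5/8·10 + 1/4·(-3) = (-3/8) + 25/4 + (-3/4) = 41/8

5.125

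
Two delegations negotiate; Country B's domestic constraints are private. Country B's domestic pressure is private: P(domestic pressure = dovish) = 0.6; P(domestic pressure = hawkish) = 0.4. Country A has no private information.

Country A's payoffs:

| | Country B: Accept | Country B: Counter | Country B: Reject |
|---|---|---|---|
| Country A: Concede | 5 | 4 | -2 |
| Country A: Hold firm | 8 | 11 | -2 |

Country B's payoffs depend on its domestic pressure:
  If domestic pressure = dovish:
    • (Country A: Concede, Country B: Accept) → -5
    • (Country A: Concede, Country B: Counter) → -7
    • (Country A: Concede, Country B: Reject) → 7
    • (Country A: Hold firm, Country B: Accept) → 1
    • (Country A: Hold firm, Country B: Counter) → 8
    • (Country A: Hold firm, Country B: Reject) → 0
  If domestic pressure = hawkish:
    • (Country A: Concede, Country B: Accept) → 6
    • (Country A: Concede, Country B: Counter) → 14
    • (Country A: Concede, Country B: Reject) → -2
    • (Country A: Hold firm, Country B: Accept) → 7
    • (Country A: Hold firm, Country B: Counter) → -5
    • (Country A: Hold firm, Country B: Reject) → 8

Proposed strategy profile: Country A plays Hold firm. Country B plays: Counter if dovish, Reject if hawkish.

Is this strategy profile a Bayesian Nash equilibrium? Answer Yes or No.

Yes

Country A plays Hold firm: E[Hold firm] = 0.6·(11) + 0.4·(-2) = 5.8; E[Concede] = 1.6. Best-responding. ✓
Country B (domestic pressure dovish), facing Hold firm: Accept gives 1, Counter gives 8, Reject gives 0. Proposed Counter is best. ✓
Country B (domestic pressure hawkish), facing Hold firm: Accept gives 7, Counter gives -5, Reject gives 8. Proposed Reject is best. ✓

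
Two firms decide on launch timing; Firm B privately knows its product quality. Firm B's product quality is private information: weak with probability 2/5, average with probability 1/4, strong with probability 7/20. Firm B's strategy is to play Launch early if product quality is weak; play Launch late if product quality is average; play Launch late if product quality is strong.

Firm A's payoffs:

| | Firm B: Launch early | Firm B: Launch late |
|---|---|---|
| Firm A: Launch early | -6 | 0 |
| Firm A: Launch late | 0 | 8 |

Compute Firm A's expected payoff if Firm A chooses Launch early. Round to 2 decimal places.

-2.40

E[Launch early] = 2/5·(-6) + 1/4·0 + 7/20·0 = (-12/5) + 0 + 0 = -12/5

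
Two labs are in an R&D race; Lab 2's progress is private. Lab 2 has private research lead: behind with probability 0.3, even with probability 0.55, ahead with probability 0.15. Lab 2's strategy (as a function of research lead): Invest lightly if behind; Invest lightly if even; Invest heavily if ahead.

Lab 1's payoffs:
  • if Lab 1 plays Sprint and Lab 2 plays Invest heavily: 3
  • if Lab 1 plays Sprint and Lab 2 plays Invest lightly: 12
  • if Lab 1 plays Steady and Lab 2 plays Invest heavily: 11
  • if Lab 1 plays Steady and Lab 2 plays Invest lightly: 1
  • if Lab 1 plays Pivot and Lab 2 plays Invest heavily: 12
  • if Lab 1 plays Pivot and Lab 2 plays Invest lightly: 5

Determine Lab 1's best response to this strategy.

E[Sprint] = 0.3·(12) + 0.55·(12) + 0.15·(3) = 10.65
E[Steady] = 0.3·(1) + 0.55·(1) + 0.15·(11) = 2.5
E[Pivot] = 0.3·(5) + 0.55·(5) + 0.15·(12) = 6.05
Best response: Sprint (10.65 is the largest).

Sprint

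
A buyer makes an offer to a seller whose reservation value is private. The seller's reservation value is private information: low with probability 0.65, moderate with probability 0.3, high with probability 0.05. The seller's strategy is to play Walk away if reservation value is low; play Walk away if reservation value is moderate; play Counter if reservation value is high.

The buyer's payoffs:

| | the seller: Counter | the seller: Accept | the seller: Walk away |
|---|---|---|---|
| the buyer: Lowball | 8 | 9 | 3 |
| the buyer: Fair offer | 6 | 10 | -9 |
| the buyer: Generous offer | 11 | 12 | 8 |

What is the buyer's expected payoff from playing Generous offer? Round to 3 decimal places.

Take the expectation over the seller's reservation value, weighting each type's action by its prior probability.
E[Generous offer] = 0.65·8 + 0.3·8 + 0.05·11 = 5.2 + 2.4 + 0.55 = 8.15

8.150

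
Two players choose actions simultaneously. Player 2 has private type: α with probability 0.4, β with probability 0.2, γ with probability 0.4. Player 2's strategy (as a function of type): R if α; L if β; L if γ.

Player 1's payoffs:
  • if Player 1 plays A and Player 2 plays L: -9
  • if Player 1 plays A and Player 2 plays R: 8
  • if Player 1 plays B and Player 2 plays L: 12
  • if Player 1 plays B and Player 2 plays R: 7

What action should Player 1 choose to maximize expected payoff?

Compute Player 1's expected payoff for each action, taking the expectation over Player 2's type.
E[A] = 0.4·(8) + 0.2·(-9) + 0.4·(-9) = -2.2
E[B] = 0.4·(7) + 0.2·(12) + 0.4·(12) = 10
Best response: B (10 is the largest).

B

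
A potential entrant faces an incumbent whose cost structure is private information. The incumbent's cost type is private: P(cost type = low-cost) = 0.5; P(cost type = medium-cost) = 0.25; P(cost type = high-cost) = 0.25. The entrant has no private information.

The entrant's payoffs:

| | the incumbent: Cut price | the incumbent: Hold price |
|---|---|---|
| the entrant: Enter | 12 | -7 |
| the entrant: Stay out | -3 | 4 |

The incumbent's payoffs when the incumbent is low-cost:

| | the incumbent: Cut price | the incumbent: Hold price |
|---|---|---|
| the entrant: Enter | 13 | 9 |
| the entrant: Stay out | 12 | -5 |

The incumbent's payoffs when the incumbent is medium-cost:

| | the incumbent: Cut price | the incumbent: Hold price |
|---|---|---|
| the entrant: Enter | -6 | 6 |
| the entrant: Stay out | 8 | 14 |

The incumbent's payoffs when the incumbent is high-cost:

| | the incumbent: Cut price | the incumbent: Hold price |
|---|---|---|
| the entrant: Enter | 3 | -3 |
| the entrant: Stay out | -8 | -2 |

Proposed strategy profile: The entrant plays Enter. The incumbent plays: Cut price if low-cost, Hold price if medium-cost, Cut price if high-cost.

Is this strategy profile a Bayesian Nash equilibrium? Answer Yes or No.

Yes

The entrant plays Enter: E[Enter] = 0.5·(12) + 0.25·(-7) + 0.25·(12) = 7.25; E[Stay out] = -1.25. Best-responding. ✓
The incumbent (cost type low-cost), facing Enter: Cut price gives 13, Hold price gives 9. Proposed Cut price is best. ✓
The incumbent (cost type medium-cost), facing Enter: Cut price gives -6, Hold price gives 6. Proposed Hold price is best. ✓
The incumbent (cost type high-cost), facing Enter: Cut price gives 3, Hold price gives -3. Proposed Cut price is best. ✓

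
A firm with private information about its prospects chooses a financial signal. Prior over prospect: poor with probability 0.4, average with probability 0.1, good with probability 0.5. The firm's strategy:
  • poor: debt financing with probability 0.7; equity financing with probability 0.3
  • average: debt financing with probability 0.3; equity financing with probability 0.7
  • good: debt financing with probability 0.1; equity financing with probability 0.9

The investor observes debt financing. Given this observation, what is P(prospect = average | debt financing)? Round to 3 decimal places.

P(debt financing) = 0.4·0.7 + 0.1·0.3 + 0.5·0.1 = 0.36
P(average | debt financing) = (0.1·0.3) / 0.36 = 0.03 / 0.36 = 0.0833333

0.083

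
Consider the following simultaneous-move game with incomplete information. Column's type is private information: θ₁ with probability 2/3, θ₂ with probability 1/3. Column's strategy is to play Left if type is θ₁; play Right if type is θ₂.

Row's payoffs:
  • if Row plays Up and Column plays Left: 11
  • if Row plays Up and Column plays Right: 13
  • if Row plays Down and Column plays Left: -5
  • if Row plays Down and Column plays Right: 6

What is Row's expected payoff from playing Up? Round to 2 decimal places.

Take the expectation over Column's type, weighting each type's action by its prior probability.
E[Up] = 2/3·11 + 1/3·13 = 22/3 + 13/3 = 35/3

11.67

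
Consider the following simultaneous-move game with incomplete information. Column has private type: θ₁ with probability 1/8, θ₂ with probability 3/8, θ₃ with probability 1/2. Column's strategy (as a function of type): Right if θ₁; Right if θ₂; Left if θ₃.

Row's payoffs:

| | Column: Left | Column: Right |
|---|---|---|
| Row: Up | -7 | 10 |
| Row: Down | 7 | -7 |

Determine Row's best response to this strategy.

E[Up] = 1/8·(10) + 3/8·(10) + 1/2·(-7) = 3/2
E[Down] = 1/8·(-7) + 3/8·(-7) + 1/2·(7) = 0
Best response: Up (3/2 is the largest).

Up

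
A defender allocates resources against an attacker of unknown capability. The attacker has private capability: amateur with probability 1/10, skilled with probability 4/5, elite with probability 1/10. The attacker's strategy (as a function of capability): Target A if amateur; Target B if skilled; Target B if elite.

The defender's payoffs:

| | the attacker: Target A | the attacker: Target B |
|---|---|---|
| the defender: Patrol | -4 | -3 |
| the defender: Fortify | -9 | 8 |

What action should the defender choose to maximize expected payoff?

E[Patrol] = 1/10·(-4) + 4/5·(-3) + 1/10·(-3) = -31/10
E[Fortify] = 1/10·(-9) + 4/5·(8) + 1/10·(8) = 63/10
Best response: Fortify (63/10 is the largest).

Fortify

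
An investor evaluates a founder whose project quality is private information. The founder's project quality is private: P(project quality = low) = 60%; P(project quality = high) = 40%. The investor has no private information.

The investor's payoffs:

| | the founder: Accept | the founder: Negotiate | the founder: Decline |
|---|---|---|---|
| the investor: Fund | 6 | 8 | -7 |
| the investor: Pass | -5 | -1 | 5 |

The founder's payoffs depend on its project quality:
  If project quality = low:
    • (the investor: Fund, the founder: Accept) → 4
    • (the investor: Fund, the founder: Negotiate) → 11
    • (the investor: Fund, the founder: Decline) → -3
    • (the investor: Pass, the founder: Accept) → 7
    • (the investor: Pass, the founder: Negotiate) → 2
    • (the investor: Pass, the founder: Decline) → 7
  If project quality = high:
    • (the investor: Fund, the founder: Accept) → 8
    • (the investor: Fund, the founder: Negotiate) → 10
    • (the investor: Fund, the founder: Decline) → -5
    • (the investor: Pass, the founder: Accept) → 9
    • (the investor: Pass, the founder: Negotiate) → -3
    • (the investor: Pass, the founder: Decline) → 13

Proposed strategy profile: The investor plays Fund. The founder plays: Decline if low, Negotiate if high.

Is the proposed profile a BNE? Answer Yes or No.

No

A profile is a BNE iff every type of every player is best-responding given beliefs about the other side.
The investor plays Fund: E[Fund] = 0.6·(-7) + 0.4·(8) = -1; E[Pass] = 2.6. Not best-responding. ✗
The founder (project quality low), facing Fund: Accept gives 4, Negotiate gives 11, Decline gives -3. Proposed Decline is not best — profitable deviation exists. ✗
The founder (project quality high), facing Fund: Accept gives 8, Negotiate gives 10, Decline gives -5. Proposed Negotiate is best. ✓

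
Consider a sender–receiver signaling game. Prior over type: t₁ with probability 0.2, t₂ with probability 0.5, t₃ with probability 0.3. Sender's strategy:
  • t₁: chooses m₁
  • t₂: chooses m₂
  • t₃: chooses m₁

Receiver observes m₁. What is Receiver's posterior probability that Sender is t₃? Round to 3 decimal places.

Apply Bayes' rule using the sender's strategy as the likelihood.
P(m₁) = 0.2·1 + 0.5·0 + 0.3·1 = 0.5
P(t₃ | m₁) = (0.3·1) / 0.5 = 0.3 / 0.5 = 0.6

0.600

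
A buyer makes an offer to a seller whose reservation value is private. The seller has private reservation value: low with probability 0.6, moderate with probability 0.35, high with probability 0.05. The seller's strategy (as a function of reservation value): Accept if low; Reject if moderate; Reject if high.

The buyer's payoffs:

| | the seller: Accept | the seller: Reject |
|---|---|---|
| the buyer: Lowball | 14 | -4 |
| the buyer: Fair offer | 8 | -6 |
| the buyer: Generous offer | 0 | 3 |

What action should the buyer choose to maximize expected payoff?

Lowball

E[Lowball] = 0.6·(14) + 0.35·(-4) + 0.05·(-4) = 6.8
E[Fair offer] = 0.6·(8) + 0.35·(-6) + 0.05·(-6) = 2.4
E[Generous offer] = 0.6·(0) + 0.35·(3) + 0.05·(3) = 1.2
Best response: Lowball (6.8 is the largest).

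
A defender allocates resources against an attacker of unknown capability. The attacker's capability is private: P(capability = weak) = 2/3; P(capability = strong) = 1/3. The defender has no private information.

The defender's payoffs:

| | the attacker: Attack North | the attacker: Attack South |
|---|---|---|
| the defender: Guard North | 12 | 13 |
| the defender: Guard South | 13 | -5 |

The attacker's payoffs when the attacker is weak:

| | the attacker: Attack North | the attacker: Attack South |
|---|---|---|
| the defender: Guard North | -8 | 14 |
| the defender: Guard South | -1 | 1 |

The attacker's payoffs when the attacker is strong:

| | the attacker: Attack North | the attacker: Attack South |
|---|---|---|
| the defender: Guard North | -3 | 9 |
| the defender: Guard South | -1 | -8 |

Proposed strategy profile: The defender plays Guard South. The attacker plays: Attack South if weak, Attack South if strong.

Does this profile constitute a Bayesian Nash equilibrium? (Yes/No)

No

The defender plays Guard South: E[Guard South] = 2/3·(-5) + 1/3·(-5) = -5; E[Guard North] = 13. Not best-responding. ✗
The attacker (capability weak), facing Guard South: Attack North gives -1, Attack South gives 1. Proposed Attack South is best. ✓
The attacker (capability strong), facing Guard South: Attack North gives -1, Attack South gives -8. Proposed Attack South is not best — profitable deviation exists. ✗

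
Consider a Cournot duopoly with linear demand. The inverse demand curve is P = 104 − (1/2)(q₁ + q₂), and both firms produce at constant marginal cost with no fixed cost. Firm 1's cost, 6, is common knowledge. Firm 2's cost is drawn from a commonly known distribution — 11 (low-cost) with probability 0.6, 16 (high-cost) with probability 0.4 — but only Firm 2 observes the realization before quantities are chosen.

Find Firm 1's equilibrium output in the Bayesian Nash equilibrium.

70

Type-c best response for Firm 2: q₂(c) = (104 − c) − q₁/2.
Firm 1 maximizes expected profit; its first-order condition is 104 − q₁ − (1/2)E[q₂] − 6 = 0.
Substituting E[q₂] and solving: E[c₂] = 13, so q₁ = (104 − 2·6 + 13)/(3/2) = 70.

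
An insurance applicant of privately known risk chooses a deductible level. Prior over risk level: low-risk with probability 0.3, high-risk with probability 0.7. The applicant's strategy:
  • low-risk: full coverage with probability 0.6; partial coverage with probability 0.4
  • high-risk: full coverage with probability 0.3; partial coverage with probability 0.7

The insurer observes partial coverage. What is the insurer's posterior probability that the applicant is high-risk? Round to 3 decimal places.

P(partial coverage) = 0.3·0.4 + 0.7·0.7 = 0.61
P(high-risk | partial coverage) = (0.7·0.7) / 0.61 = 0.49 / 0.61 = 0.803279

0.803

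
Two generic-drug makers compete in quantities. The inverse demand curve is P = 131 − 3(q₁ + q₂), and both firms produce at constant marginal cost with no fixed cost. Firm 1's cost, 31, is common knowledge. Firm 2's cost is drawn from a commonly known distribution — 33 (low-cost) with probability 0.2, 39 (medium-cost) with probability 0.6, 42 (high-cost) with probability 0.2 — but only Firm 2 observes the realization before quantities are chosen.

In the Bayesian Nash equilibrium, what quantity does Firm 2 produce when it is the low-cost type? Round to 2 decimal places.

10.37

Each type of Firm 2 best-responds to q₁; Firm 1 best-responds to the expected q₂ over Firm 2's types.
Firm 2 with cost c maximizes (131 − 3(q₁+q₂) − c)·q₂, giving q₂(c) = (131 − c − 3q₁)/6.
E[c₂] = 0.2·33 + 0.6·39 + 0.2·42 = 38.4
Firm 1's FOC against E[q₂] yields q₁ = (131 − 2·31 + E[c₂])/9 = (131 − 62 + 38.4)/9 = 11.9333.
q₂(low-cost) = (131 − 33 − 3·11.9333)/6 = 10.3667.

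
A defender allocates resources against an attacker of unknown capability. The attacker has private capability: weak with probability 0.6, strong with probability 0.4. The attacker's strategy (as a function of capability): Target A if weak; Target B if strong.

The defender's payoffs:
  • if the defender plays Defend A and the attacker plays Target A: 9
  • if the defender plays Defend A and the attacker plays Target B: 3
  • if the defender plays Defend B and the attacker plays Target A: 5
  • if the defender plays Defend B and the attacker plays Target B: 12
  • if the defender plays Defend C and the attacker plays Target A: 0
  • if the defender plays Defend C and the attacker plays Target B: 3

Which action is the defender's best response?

Defend B

E[Defend A] = 0.6·(9) + 0.4·(3) = 6.6
E[Defend B] = 0.6·(5) + 0.4·(12) = 7.8
E[Defend C] = 0.6·(0) + 0.4·(3) = 1.2
Best response: Defend B (7.8 is the largest).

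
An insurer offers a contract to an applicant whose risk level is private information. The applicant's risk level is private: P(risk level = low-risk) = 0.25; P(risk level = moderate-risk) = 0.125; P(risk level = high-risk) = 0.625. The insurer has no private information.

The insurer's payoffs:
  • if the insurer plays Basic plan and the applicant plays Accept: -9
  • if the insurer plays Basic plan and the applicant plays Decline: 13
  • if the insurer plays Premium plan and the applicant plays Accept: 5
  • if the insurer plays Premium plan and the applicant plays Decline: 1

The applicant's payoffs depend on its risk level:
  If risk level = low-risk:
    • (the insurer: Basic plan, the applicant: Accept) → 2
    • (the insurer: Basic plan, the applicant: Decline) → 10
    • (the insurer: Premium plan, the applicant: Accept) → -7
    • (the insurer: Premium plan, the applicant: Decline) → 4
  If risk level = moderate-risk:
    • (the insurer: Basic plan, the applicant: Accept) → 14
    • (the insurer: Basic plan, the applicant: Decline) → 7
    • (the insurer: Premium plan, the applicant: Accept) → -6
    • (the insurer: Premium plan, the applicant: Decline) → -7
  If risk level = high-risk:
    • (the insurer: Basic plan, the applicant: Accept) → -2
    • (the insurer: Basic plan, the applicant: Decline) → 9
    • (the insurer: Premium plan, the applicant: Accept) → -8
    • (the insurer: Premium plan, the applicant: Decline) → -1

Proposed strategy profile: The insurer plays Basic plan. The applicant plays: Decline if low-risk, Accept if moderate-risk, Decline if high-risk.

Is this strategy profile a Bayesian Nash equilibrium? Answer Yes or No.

A profile is a BNE iff every type of every player is best-responding given beliefs about the other side.
The insurer plays Basic plan: E[Basic plan] = 0.25·(13) + 0.125·(-9) + 0.625·(13) = 10.25; E[Premium plan] = 1.5. Best-responding. ✓
The applicant (risk level low-risk), facing Basic plan: Accept gives 2, Decline gives 10. Proposed Decline is best. ✓
The applicant (risk level moderate-risk), facing Basic plan: Accept gives 14, Decline gives 7. Proposed Accept is best. ✓
The applicant (risk level high-risk), facing Basic plan: Accept gives -2, Decline gives 9. Proposed Decline is best. ✓

Yes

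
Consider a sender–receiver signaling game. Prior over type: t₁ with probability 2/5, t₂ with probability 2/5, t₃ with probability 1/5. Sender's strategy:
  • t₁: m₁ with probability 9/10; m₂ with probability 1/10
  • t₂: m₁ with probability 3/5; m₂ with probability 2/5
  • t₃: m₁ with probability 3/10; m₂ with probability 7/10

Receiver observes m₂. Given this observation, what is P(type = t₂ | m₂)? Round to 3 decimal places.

0.471

Apply Bayes' rule using the sender's strategy as the likelihood.
P(m₂) = (2/5)·(1/10) + (2/5)·(2/5) + (1/5)·(7/10) = 17/50
P(t₂ | m₂) = ((2/5)·(2/5)) / (17/50) = (4/25) / (17/50) = 8/17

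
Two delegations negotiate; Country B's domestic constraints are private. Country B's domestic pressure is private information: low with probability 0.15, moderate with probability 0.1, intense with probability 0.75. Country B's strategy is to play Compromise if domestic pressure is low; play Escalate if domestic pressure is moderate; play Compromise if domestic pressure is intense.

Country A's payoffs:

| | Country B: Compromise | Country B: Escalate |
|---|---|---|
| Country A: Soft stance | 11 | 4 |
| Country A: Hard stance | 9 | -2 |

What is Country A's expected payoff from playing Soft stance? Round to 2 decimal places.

10.30

E[Soft stance] = 0.15·11 + 0.1·4 + 0.75·11 = 1.65 + 0.4 + 8.25 = 10.3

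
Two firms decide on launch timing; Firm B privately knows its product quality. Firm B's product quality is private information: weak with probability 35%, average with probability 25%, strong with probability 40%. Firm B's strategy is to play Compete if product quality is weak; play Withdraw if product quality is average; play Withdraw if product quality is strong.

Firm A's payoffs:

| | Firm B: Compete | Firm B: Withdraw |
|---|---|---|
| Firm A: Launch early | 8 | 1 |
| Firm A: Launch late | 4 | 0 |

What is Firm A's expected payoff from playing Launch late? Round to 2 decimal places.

E[Launch late] = 0.35·4 + 0.25·0 + 0.4·0 = 1.4 + 0 + 0 = 1.4

1.40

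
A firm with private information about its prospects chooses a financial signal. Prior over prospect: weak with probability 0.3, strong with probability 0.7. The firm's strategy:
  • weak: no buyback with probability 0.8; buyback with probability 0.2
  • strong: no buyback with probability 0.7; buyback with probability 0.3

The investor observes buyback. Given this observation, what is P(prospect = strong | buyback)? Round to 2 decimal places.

P(buyback) = 0.3·0.2 + 0.7·0.3 = 0.27
P(strong | buyback) = (0.7·0.3) / 0.27 = 0.21 / 0.27 = 0.777778

0.78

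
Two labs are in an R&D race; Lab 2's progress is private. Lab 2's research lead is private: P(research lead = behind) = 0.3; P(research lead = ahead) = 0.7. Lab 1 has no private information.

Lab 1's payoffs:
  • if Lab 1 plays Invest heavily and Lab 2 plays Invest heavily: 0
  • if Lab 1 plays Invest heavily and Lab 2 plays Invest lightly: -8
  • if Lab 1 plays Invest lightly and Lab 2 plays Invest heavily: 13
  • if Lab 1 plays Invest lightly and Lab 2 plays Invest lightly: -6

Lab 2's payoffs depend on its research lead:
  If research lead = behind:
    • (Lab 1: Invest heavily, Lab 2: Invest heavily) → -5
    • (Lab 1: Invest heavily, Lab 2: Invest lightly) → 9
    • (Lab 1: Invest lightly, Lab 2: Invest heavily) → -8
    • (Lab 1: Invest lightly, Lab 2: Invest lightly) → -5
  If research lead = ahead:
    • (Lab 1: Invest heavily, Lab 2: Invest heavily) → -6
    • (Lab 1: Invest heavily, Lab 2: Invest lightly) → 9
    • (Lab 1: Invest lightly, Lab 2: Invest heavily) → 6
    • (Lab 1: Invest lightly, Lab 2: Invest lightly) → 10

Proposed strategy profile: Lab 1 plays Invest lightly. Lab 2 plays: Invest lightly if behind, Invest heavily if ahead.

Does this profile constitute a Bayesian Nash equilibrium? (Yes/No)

A profile is a BNE iff every type of every player is best-responding given beliefs about the other side.
Lab 1 plays Invest lightly: E[Invest lightly] = 0.3·(-6) + 0.7·(13) = 7.3; E[Invest heavily] = -2.4. Best-responding. ✓
Lab 2 (research lead behind), facing Invest lightly: Invest heavily gives -8, Invest lightly gives -5. Proposed Invest lightly is best. ✓
Lab 2 (research lead ahead), facing Invest lightly: Invest heavily gives 6, Invest lightly gives 10. Proposed Invest heavily is not best — profitable deviation exists. ✗

No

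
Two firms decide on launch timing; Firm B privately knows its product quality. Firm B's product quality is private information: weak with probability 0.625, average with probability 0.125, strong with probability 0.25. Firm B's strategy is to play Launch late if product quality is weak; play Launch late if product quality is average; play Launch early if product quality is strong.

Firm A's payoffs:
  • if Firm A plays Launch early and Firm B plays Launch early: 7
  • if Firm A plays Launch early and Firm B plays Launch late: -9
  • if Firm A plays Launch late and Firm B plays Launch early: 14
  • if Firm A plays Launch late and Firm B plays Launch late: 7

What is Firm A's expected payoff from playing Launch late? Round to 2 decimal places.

E[Launch late] = 0.625·7 + 0.125·7 + 0.25·14 = 4.375 + 0.875 + 3.5 = 8.75

8.75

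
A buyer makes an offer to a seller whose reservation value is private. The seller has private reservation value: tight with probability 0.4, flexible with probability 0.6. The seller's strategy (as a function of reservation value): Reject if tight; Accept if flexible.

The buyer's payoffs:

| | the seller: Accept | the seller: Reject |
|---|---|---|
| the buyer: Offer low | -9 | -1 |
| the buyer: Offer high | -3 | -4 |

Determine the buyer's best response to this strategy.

Offer high

E[Offer low] = 0.4·(-1) + 0.6·(-9) = -5.8
E[Offer high] = 0.4·(-4) + 0.6·(-3) = -3.4
Best response: Offer high (-3.4 is the largest).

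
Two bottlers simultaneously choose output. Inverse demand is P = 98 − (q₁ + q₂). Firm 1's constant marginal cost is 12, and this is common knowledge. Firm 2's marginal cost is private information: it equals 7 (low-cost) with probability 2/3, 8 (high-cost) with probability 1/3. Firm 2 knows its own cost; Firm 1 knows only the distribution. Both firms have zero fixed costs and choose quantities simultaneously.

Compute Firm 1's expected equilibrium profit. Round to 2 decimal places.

735.01

Firm 2 with cost c maximizes (98 − (q₁+q₂) − c)·q₂, giving q₂(c) = (98 − c − q₁)/2.
E[c₂] = 2/3·7 + 1/3·8 = 7.33333
Firm 1's FOC against E[q₂] yields q₁ = (98 − 2·12 + E[c₂])/3 = (98 − 24 + 7.33333)/3 = 27.1111.
E[P] = 98 − (q₁ + E[q₂]) = 39.1111; Firm 1's expected profit = (E[P] − 12)·q₁ = (39.1111 − 12)·27.1111 = 735.012.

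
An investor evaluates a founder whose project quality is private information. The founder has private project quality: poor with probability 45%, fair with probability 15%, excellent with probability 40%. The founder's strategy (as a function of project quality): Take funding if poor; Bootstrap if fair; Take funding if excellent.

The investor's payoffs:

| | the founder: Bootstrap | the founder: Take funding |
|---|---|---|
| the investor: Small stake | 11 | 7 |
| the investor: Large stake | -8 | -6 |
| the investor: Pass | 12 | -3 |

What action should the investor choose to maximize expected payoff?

E[Small stake] = 0.45·(7) + 0.15·(11) + 0.4·(7) = 7.6
E[Large stake] = 0.45·(-6) + 0.15·(-8) + 0.4·(-6) = -6.3
E[Pass] = 0.45·(-3) + 0.15·(12) + 0.4·(-3) = -0.75
Best response: Small stake (7.6 is the largest).

Small stake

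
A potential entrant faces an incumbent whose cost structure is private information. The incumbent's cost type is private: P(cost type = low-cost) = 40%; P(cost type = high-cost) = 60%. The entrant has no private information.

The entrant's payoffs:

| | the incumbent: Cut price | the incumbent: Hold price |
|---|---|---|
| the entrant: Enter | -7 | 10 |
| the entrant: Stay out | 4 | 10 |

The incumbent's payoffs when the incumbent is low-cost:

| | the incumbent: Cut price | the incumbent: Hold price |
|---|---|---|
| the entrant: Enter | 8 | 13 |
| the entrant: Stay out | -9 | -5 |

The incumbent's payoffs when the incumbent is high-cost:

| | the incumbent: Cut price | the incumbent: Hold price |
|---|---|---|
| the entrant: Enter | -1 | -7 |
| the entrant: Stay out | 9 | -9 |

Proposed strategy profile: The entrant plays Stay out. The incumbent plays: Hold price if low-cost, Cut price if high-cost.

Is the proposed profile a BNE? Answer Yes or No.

A profile is a BNE iff every type of every player is best-responding given beliefs about the other side.
The entrant plays Stay out: E[Stay out] = 0.4·(10) + 0.6·(4) = 6.4; E[Enter] = -0.2. Best-responding. ✓
The incumbent (cost type low-cost), facing Stay out: Cut price gives -9, Hold price gives -5. Proposed Hold price is best. ✓
The incumbent (cost type high-cost), facing Stay out: Cut price gives 9, Hold price gives -9. Proposed Cut price is best. ✓

Yes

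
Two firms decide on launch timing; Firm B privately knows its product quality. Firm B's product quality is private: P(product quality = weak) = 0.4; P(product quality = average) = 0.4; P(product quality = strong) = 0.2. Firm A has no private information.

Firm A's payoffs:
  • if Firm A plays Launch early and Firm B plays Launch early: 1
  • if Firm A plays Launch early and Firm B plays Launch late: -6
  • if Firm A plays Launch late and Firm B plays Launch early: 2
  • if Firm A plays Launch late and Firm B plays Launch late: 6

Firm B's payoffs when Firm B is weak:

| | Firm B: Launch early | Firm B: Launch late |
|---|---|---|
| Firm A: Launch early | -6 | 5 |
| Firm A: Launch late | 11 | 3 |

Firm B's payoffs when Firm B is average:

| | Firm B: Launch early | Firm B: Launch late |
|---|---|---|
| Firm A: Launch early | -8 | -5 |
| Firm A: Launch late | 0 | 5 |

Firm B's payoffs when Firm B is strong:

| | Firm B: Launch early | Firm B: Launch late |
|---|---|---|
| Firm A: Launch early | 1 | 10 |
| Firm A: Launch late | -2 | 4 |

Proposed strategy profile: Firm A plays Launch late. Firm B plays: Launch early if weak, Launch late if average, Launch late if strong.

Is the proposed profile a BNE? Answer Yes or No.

A profile is a BNE iff every type of every player is best-responding given beliefs about the other side.
Firm A plays Launch late: E[Launch late] = 0.4·(2) + 0.4·(6) + 0.2·(6) = 4.4; E[Launch early] = -3.2. Best-responding. ✓
Firm B (product quality weak), facing Launch late: Launch early gives 11, Launch late gives 3. Proposed Launch early is best. ✓
Firm B (product quality average), facing Launch late: Launch early gives 0, Launch late gives 5. Proposed Launch late is best. ✓
Firm B (product quality strong), facing Launch late: Launch early gives -2, Launch late gives 4. Proposed Launch late is best. ✓

Yes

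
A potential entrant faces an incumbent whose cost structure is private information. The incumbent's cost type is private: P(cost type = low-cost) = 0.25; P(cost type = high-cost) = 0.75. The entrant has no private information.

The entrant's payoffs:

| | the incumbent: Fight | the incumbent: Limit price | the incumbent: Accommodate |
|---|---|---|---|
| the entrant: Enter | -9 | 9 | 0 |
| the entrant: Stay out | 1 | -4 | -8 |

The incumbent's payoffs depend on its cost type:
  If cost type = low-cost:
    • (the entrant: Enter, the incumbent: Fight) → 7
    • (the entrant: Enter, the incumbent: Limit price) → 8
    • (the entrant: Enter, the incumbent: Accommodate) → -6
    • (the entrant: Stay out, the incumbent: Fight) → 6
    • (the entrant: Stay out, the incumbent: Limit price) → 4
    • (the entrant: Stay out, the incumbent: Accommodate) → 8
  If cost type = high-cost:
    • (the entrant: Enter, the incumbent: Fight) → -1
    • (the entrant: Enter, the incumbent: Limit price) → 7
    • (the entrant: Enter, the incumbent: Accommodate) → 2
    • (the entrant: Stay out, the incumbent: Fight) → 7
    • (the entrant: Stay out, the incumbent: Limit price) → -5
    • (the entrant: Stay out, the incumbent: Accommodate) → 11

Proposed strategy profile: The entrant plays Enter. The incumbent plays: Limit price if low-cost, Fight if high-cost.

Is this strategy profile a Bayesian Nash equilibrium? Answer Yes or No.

A profile is a BNE iff every type of every player is best-responding given beliefs about the other side.
The entrant plays Enter: E[Enter] = 0.25·(9) + 0.75·(-9) = -4.5; E[Stay out] = -0.25. Not best-responding. ✗
The incumbent (cost type low-cost), facing Enter: Fight gives 7, Limit price gives 8, Accommodate gives -6. Proposed Limit price is best. ✓
The incumbent (cost type high-cost), facing Enter: Fight gives -1, Limit price gives 7, Accommodate gives 2. Proposed Fight is not best — profitable deviation exists. ✗

No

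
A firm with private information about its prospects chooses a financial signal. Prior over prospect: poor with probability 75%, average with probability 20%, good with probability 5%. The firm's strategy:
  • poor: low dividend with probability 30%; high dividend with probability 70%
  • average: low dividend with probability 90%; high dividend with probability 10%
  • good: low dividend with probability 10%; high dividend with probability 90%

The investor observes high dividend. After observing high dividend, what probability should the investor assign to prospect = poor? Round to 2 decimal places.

0.89

P(high dividend) = 0.75·0.7 + 0.2·0.1 + 0.05·0.9 = 0.59
P(poor | high dividend) = (0.75·0.7) / 0.59 = 0.525 / 0.59 = 0.889831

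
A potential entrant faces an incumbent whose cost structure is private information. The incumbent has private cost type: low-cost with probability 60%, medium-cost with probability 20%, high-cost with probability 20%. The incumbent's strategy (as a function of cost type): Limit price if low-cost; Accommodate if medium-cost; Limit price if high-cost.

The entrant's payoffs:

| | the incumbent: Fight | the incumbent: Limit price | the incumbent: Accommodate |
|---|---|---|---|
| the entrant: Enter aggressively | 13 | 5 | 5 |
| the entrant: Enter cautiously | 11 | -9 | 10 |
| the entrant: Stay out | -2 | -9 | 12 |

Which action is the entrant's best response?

E[Enter aggressively] = 0.6·(5) + 0.2·(5) + 0.2·(5) = 5
E[Enter cautiously] = 0.6·(-9) + 0.2·(10) + 0.2·(-9) = -5.2
E[Stay out] = 0.6·(-9) + 0.2·(12) + 0.2·(-9) = -4.8
Best response: Enter aggressively (5 is the largest).

Enter aggressively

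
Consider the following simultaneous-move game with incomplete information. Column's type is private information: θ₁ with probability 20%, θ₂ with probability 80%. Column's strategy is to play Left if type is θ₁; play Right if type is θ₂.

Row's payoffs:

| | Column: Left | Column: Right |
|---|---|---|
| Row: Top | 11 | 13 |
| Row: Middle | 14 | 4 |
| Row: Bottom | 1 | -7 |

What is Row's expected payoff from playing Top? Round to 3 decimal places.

12.600

E[Top] = 0.2·11 + 0.8·13 = 2.2 + 10.4 = 12.6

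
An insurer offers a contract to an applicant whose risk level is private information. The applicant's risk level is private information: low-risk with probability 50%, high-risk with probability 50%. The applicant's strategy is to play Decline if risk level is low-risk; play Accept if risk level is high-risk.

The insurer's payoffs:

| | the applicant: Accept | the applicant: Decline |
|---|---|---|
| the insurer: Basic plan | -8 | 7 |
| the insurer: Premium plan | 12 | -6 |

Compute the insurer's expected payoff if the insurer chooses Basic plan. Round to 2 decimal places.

-0.50

Take the expectation over the applicant's risk level, weighting each type's action by its prior probability.
E[Basic plan] = 0.5·7 + 0.5·(-8) = 3.5 + (-4) = -0.5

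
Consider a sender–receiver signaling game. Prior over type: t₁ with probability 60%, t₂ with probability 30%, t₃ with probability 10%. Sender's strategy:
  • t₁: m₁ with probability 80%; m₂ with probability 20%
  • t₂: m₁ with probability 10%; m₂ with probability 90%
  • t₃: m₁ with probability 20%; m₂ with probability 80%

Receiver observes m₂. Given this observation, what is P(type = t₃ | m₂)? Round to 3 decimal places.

Apply Bayes' rule using the sender's strategy as the likelihood.
P(m₂) = 0.6·0.2 + 0.3·0.9 + 0.1·0.8 = 0.47
P(t₃ | m₂) = (0.1·0.8) / 0.47 = 0.08 / 0.47 = 0.170213

0.170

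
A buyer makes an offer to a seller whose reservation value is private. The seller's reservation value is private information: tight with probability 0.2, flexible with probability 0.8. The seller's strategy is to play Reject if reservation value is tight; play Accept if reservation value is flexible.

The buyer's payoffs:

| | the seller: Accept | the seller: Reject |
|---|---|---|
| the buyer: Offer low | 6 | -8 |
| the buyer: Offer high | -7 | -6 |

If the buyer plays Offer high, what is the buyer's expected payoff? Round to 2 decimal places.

E[Offer high] = 0.2·(-6) + 0.8·(-7) = (-1.2) + (-5.6) = -6.8

-6.80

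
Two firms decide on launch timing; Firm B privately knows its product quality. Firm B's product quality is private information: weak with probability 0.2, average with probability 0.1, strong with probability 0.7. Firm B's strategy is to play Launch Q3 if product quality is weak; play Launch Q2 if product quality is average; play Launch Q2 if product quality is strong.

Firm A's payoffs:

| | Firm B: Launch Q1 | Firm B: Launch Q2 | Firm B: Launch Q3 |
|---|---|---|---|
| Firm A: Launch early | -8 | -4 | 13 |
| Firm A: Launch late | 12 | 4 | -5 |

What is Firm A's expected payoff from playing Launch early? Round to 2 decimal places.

E[Launch early] = 0.2·13 + 0.1·(-4) + 0.7·(-4) = 2.6 + (-0.4) + (-2.8) = -0.6

-0.60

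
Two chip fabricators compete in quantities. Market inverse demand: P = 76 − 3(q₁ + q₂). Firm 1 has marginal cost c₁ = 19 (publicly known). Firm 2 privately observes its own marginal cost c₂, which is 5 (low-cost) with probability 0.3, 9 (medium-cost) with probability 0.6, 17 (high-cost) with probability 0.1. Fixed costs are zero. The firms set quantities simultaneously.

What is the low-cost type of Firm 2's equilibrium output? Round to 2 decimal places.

Type-c best response for Firm 2: q₂(c) = (76 − c)/6 − q₁/2.
Firm 1 maximizes expected profit; its first-order condition is 76 − 6q₁ − 3E[q₂] − 19 = 0.
Substituting E[q₂] and solving: E[c₂] = 8.6, so q₁ = (76 − 2·19 + 8.6)/9 = 5.17778.
q₂(low-cost) = (76 − 5 − 3·5.17778)/6 = 9.24444.

9.24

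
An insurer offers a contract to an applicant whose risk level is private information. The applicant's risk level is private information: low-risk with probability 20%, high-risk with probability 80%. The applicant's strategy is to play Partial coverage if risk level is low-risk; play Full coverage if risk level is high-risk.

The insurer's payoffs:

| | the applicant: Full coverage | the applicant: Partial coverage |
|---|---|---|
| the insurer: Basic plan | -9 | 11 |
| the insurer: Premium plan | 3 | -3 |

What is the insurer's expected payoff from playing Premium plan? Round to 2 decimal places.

1.80

E[Premium plan] = 0.2·(-3) + 0.8·3 = (-0.6) + 2.4 = 1.8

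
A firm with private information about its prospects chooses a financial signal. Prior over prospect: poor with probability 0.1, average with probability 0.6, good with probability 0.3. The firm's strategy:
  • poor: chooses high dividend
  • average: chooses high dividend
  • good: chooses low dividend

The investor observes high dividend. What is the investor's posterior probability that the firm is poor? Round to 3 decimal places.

P(high dividend) = 0.1·1 + 0.6·1 + 0.3·0 = 0.7
P(poor | high dividend) = (0.1·1) / 0.7 = 0.1 / 0.7 = 0.142857

0.143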